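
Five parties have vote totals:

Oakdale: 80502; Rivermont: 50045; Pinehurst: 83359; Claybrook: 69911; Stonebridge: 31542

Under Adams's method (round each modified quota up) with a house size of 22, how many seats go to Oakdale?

Standard divisor 315359/22 ≈ 14334.5; standard quotas: Oakdale 5.616, Rivermont 3.491, Pinehurst 5.815, Claybrook 4.877, Stonebridge 2.200.
Rounding up gives 6, 4, 6, 5, 3 = 24 seats, so the divisor must be adjusted.
With modified divisor 16400: modified quotas Oakdale 4.909, Rivermont 3.052, Pinehurst 5.083, Claybrook 4.263, Stonebridge 1.923.
Rounding up: Oakdale 5, Rivermont 4, Pinehurst 6, Claybrook 5, Stonebridge 2 (total 22).
Oakdale receives 5.

5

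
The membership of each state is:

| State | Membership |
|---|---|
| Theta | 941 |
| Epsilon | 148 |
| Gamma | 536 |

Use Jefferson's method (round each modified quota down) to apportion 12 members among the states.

Theta=7; Epsilon=1; Gamma=4

Standard divisor 1625/12 ≈ 135.417; standard quotas: Theta 6.949, Epsilon 1.093, Gamma 3.958.
Rounding down gives 6, 1, 3 = 10 seats, so the divisor must be adjusted.
With modified divisor 130: modified quotas Theta 7.238, Epsilon 1.138, Gamma 4.123.
Rounding down: Theta 7, Epsilon 1, Gamma 4 (total 12).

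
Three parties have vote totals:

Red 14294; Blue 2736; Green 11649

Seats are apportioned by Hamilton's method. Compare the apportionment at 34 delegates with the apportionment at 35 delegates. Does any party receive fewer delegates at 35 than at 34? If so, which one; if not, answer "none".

none

At 34 seats: Red 17, Blue 3, Green 14.
At 35 seats: Red 18, Blue 3, Green 14.
No party's allocation decreased.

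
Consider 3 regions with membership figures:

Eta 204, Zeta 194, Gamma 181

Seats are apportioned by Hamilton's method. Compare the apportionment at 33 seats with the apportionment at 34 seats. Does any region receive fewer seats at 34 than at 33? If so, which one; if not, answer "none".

none

At 33 seats: Eta 12, Zeta 11, Gamma 10.
At 34 seats: Eta 12, Zeta 11, Gamma 11.
No region's allocation decreased.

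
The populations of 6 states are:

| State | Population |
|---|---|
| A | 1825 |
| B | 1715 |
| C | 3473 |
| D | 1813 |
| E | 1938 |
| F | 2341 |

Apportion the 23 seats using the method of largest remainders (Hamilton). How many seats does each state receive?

The standard divisor is 13105/23 ≈ 569.783.
Standard quotas: A 3.203, B 3.010, C 6.095, D 3.182, E 3.401, F 4.109.
Lower quotas: A 3, B 3, C 6, D 3, E 3, F 4 (sum 22, leaving 1 seat).
Remainders in descending order: E 0.401, A 0.203, D 0.182, F 0.109, C 0.095, B 0.010.
The surplus seat goes to E.

A 3, B 3, C 6, D 3, E 4, F 4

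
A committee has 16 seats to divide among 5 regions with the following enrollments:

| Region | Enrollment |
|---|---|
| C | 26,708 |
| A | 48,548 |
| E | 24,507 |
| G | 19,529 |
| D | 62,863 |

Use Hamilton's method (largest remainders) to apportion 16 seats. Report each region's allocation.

C=2, A=4, E=2, G=2, D=6

Total 182155; standard divisor 182155/16 ≈ 11384.688.
Standard quotas: C 2.3460, A 4.2643, E 2.1526, G 1.7154, D 5.5217.
Lower quotas: C 2, A 4, E 2, G 1, D 5 (sum 14, leaving 2 seats).
Remainders in descending order: G 0.7154, D 0.5217, C 0.3460, A 0.2643, E 0.1526.
Largest remainders: G, D receive the extra seats.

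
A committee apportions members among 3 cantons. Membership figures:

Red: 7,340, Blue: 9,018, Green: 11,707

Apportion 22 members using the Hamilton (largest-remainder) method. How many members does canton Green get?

Total 28065; standard divisor 28065/22 ≈ 1275.682.
Standard quotas: Red 5.7538, Blue 7.0692, Green 9.1771.
Lower quotas: Red 5, Blue 7, Green 9 (sum 21, leaving 1 seat).
Remainders in descending order: Red 0.7538, Green 0.1771, Blue 0.0692.
Largest remainder: Red receives the extra seat.
Green receives 9.

9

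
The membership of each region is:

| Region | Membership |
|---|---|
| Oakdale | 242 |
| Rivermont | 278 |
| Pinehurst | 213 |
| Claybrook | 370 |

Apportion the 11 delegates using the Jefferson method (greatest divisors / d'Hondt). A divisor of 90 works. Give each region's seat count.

With modified divisor 90: modified quotas Oakdale 2.689, Rivermont 3.089, Pinehurst 2.367, Claybrook 4.111.
Rounding down: Oakdale 2, Rivermont 3, Pinehurst 2, Claybrook 4 (total 11).

Oakdale=2, Rivermont=3, Pinehurst=2, Claybrook=4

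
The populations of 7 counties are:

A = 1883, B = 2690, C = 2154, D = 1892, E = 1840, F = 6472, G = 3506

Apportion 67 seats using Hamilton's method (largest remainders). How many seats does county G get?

12

Total 20437; standard divisor 20437/67 ≈ 305.03.
Standard quotas: A 6.1732, B 8.8188, C 7.0616, D 6.2027, E 6.0322, F 21.2176, G 11.4940.
Lower quotas: A 6, B 8, C 7, D 6, E 6, F 21, G 11 (sum 65, leaving 2 seats).
Remainders in descending order: B 0.8188, G 0.4940, F 0.2176, D 0.2027, A 0.1732, C 0.0616, E 0.0322.
The surplus seats go to B, G.
G receives 12.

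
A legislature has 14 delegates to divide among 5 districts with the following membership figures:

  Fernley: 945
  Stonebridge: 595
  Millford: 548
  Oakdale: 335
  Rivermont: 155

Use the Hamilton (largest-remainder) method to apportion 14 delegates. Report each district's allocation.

The standard divisor is 2578/14 ≈ 184.143.
Standard quotas: Fernley 5.132, Stonebridge 3.231, Millford 2.976, Oakdale 1.819, Rivermont 0.842.
Lower quotas: Fernley 5, Stonebridge 3, Millford 2, Oakdale 1, Rivermont 0 (sum 11, leaving 3 seats).
Remainders in descending order: Millford 0.976, Rivermont 0.842, Oakdale 0.819, Stonebridge 0.231, Fernley 0.132.
Largest remainders: Millford, Rivermont, Oakdale receive the extra seats.

Fernley 5; Stonebridge 3; Millford 3; Oakdale 2; Rivermont 1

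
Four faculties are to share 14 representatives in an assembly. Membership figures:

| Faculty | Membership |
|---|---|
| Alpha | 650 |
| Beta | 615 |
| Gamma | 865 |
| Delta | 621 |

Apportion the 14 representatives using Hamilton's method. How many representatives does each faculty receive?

Alpha: 3, Beta: 3, Gamma: 5, Delta: 3

Standard divisor: 2751 ÷ 14 ≈ 196.5.
Standard quotas: Alpha 3.308, Beta 3.130, Gamma 4.402, Delta 3.160.
Lower quotas: Alpha 3, Beta 3, Gamma 4, Delta 3 (sum 13, leaving 1 seat).
Remainders in descending order: Gamma 0.402, Alpha 0.308, Delta 0.160, Beta 0.130.
The surplus seat goes to Gamma.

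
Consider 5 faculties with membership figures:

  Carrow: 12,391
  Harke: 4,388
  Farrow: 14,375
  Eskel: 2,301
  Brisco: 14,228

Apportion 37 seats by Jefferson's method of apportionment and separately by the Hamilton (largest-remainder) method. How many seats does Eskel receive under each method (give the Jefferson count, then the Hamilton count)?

Jefferson: Carrow 10, Harke 3, Farrow 12, Eskel 1, Brisco 11.
Hamilton: Carrow 10, Harke 3, Farrow 11, Eskel 2, Brisco 11.
Eskel gets 1 under Jefferson and 2 under Hamilton.

1 and 2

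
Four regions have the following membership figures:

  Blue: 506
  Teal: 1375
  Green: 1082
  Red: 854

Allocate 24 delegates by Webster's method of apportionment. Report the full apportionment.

Standard divisor 3817/24 ≈ 159.042; standard quotas: Blue 3.182, Teal 8.646, Green 6.803, Red 5.370.
Rounding to the nearest integer gives Blue 3, Teal 9, Green 7, Red 5 — total 24, matching the house size, so no adjustment is needed.

Blue 3; Teal 9; Green 7; Red 5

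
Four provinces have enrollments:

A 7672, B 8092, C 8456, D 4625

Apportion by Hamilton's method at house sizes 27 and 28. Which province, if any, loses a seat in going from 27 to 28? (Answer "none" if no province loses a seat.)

none

At 27 seats: A 7, B 8, C 8, D 4.
At 28 seats: A 7, B 8, C 8, D 5.
No province's allocation decreased.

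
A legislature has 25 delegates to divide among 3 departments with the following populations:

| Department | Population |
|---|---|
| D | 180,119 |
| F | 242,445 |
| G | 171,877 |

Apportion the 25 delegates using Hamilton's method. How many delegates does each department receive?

D=8; F=10; G=7

The standard divisor is 594441/25 ≈ 23777.64.
Standard quotas: D 7.5751, F 10.1963, G 7.2285.
Lower quotas: D 7, F 10, G 7 (sum 24, leaving 1 seat).
Remainders in descending order: D 0.5751, G 0.2285, F 0.1963.
Largest remainder: D receives the extra seat.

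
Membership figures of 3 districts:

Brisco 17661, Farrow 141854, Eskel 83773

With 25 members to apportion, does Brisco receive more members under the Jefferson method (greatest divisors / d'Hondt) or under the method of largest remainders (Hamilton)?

Jefferson: Brisco 1, Farrow 15, Eskel 9.
Hamilton: Brisco 2, Farrow 14, Eskel 9.
Brisco gets 1 under Jefferson and 2 under Hamilton.

Hamilton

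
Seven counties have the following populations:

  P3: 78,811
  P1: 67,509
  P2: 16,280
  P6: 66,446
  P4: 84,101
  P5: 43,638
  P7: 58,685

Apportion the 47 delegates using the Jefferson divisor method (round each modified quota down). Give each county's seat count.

Standard divisor 415470/47 ≈ 8839.787; standard quotas: P3 8.915, P1 7.637, P2 1.842, P6 7.517, P4 9.514, P5 4.937, P7 6.639.
Rounding down gives 8, 7, 1, 7, 9, 4, 6 = 42 seats, so the divisor must be adjusted.
With modified divisor 8340: modified quotas P3 9.450, P1 8.095, P2 1.952, P6 7.967, P4 10.084, P5 5.232, P7 7.037.
Rounding down: P3 9, P1 8, P2 1, P6 7, P4 10, P5 5, P7 7 (total 47).

P3: 9, P1: 8, P2: 1, P6: 7, P4: 10, P5: 5, P7: 7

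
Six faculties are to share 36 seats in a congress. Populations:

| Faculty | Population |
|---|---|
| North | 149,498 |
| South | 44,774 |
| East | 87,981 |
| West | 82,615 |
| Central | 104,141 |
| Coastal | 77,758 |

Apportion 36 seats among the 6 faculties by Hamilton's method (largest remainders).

Total 546767; standard divisor 546767/36 ≈ 15187.972.
Standard quotas: North 9.8432, South 2.9480, East 5.7928, West 5.4395, Central 6.8568, Coastal 5.1197.
Lower quotas: North 9, South 2, East 5, West 5, Central 6, Coastal 5 (sum 32, leaving 4 seats).
Remainders in descending order: South 0.9480, Central 0.8568, North 0.8432, East 0.7928, West 0.4395, Coastal 0.1197.
Largest remainders: South, Central, North, East receive the extra seats.

North: 10, South: 3, East: 6, West: 5, Central: 7, Coastal: 5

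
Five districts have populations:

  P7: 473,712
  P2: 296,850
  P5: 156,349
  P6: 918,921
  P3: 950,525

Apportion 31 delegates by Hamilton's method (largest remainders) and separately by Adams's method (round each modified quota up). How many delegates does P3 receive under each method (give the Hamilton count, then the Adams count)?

11 and 10

Hamilton: P7 5, P2 3, P5 2, P6 10, P3 11.
Adams: P7 5, P2 4, P5 2, P6 10, P3 10.
P3 gets 11 under Hamilton and 10 under Adams.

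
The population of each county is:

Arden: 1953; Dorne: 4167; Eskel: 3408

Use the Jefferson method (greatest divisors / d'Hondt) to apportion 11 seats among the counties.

Standard divisor 9528/11 ≈ 866.182; standard quotas: Arden 2.255, Dorne 4.811, Eskel 3.935.
Rounding down gives 2, 4, 3 = 9 seats, so the divisor must be adjusted.
With modified divisor 800: modified quotas Arden 2.441, Dorne 5.209, Eskel 4.260.
Rounding down: Arden 2, Dorne 5, Eskel 4 (total 11).

Arden: 2, Dorne: 5, Eskel: 4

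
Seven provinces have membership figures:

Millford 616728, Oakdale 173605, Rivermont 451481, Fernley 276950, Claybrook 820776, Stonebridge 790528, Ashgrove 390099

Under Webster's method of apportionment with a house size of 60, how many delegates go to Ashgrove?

Standard divisor 3520167/60 ≈ 58669.45; standard quotas: Millford 10.512, Oakdale 2.959, Rivermont 7.695, Fernley 4.721, Claybrook 13.990, Stonebridge 13.474, Ashgrove 6.649.
Rounding to the nearest integer gives 11, 3, 8, 5, 14, 13, 7 = 61 seats, so the divisor must be adjusted.
With modified divisor 59400: modified quotas Millford 10.383, Oakdale 2.923, Rivermont 7.601, Fernley 4.662, Claybrook 13.818, Stonebridge 13.309, Ashgrove 6.567.
Rounding to the nearest integer: Millford 10, Oakdale 3, Rivermont 8, Fernley 5, Claybrook 14, Stonebridge 13, Ashgrove 7 (total 60).
Ashgrove receives 7.

7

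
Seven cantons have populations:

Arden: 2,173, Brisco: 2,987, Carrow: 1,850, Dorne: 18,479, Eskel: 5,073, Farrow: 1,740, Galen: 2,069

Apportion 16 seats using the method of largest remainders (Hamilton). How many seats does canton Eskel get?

Standard divisor: 34371 ÷ 16 ≈ 2148.188.
Standard quotas: Arden 1.0116, Brisco 1.3905, Carrow 0.8612, Dorne 8.6021, Eskel 2.3615, Farrow 0.8100, Galen 0.9631.
Lower quotas: Arden 1, Brisco 1, Carrow 0, Dorne 8, Eskel 2, Farrow 0, Galen 0 (sum 12, leaving 4 seats).
Remainders in descending order: Galen 0.9631, Carrow 0.8612, Farrow 0.8100, Dorne 0.6021, Brisco 0.3905, Eskel 0.3615, Arden 0.0116.
Largest remainders: Galen, Carrow, Farrow, Dorne receive the extra seats.
Eskel receives 2.

2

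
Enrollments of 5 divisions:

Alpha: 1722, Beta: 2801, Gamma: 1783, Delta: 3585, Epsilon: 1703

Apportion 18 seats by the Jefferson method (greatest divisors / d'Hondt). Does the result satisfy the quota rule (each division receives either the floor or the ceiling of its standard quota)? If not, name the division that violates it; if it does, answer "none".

none

Standard quotas: Alpha 2.673, Beta 4.349, Gamma 2.768, Delta 5.566, Epsilon 2.644.
Jefferson allocation: Alpha 3, Beta 4, Gamma 3, Delta 6, Epsilon 2.
Every allocation lies between the lower and upper quota.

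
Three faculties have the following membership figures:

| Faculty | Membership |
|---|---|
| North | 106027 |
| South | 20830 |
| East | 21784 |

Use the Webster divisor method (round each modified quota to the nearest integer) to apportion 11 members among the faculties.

Standard divisor 148641/11 ≈ 13512.818; standard quotas: North 7.846, South 1.541, East 1.612.
Rounding to the nearest integer gives 8, 2, 2 = 12 seats, so the divisor must be adjusted.
With modified divisor 14086.9: modified quotas North 7.527, South 1.479, East 1.546.
Rounding to the nearest integer: North 8, South 1, East 2 (total 11).

North: 8, South: 1, East: 2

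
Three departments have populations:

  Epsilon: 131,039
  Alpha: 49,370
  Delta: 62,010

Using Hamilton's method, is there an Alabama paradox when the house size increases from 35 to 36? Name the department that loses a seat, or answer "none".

At 35 seats: Epsilon 19, Alpha 7, Delta 9.
At 36 seats: Epsilon 20, Alpha 7, Delta 9.
No department's allocation decreased.

none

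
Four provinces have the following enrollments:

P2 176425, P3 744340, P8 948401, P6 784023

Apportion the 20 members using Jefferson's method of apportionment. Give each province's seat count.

Standard divisor 2653189/20 ≈ 132659.45; standard quotas: P2 1.330, P3 5.611, P8 7.149, P6 5.910.
Rounding down gives 1, 5, 7, 5 = 18 seats, so the divisor must be adjusted.
With modified divisor 121300: modified quotas P2 1.454, P3 6.136, P8 7.819, P6 6.464.
Rounding down: P2 1, P3 6, P8 7, P6 6 (total 20).

P2 1, P3 6, P8 7, P6 6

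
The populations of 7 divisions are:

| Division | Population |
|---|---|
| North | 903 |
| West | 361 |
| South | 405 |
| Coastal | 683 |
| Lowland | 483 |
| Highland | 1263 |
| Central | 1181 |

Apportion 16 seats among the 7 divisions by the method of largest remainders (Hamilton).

North 3, West 1, South 1, Coastal 2, Lowland 1, Highland 4, Central 4

The standard divisor is 5279/16 ≈ 329.938.
Standard quotas: North 2.737, West 1.094, South 1.228, Coastal 2.070, Lowland 1.464, Highland 3.828, Central 3.579.
Lower quotas: North 2, West 1, South 1, Coastal 2, Lowland 1, Highland 3, Central 3 (sum 13, leaving 3 seats).
Remainders in descending order: Highland 0.828, North 0.737, Central 0.579, Lowland 0.464, South 0.228, West 0.094, Coastal 0.070.
Largest remainders: Highland, North, Central receive the extra seats.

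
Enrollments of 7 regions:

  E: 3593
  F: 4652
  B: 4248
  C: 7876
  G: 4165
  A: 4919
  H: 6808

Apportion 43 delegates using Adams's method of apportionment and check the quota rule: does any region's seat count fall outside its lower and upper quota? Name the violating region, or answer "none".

none

Standard quotas: E 4.261, F 5.517, B 5.037, C 9.340, G 4.939, A 5.833, H 8.073.
Adams allocation: E 4, F 6, B 5, C 9, G 5, A 6, H 8.
Every allocation lies between the lower and upper quota.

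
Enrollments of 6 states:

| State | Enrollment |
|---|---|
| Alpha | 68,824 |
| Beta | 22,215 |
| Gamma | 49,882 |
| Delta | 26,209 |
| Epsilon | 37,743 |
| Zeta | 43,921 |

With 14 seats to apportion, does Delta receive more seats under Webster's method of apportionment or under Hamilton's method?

Hamilton

Webster: Alpha 4, Beta 1, Gamma 3, Delta 1, Epsilon 2, Zeta 3.
Hamilton: Alpha 4, Beta 1, Gamma 3, Delta 2, Epsilon 2, Zeta 2.
Delta gets 1 under Webster and 2 under Hamilton.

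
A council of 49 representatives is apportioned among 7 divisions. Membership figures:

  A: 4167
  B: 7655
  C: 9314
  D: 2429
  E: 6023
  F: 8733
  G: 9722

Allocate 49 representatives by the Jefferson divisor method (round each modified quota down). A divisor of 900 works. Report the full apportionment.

With modified divisor 900: modified quotas A 4.630, B 8.506, C 10.349, D 2.699, E 6.692, F 9.703, G 10.802.
Rounding down: A 4, B 8, C 10, D 2, E 6, F 9, G 10 (total 49).

A 4, B 8, C 10, D 2, E 6, F 9, G 10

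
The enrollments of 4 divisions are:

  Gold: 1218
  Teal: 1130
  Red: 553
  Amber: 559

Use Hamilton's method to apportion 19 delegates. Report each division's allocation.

The standard divisor is 3460/19 ≈ 182.105.
Standard quotas: Gold 6.688, Teal 6.205, Red 3.037, Amber 3.070.
Lower quotas: Gold 6, Teal 6, Red 3, Amber 3 (sum 18, leaving 1 seat).
Remainders in descending order: Gold 0.688, Teal 0.205, Amber 0.070, Red 0.037.
Largest remainder: Gold receives the extra seat.

Gold 7, Teal 6, Red 3, Amber 3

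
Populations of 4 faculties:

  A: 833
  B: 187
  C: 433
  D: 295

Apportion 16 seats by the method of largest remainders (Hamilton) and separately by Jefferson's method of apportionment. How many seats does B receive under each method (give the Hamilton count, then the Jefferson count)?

2 and 1

Hamilton: A 7, B 2, C 4, D 3.
Jefferson: A 8, B 1, C 4, D 3.
B gets 2 under Hamilton and 1 under Jefferson.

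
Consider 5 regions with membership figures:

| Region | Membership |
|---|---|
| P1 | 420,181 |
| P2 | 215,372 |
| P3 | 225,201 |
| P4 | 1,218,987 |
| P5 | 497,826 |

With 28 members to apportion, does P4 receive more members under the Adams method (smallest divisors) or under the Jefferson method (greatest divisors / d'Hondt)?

Jefferson

Adams: P1 5, P2 3, P3 3, P4 12, P5 5.
Jefferson: P1 5, P2 2, P3 2, P4 14, P5 5.
P4 gets 12 under Adams and 14 under Jefferson.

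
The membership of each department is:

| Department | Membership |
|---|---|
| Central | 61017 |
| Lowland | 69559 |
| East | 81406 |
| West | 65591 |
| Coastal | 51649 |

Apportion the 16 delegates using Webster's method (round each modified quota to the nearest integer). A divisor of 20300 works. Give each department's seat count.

With modified divisor 20300: modified quotas Central 3.006, Lowland 3.427, East 4.010, West 3.231, Coastal 2.544.
Rounding to the nearest integer: Central 3, Lowland 3, East 4, West 3, Coastal 3 (total 16).

Central 3, Lowland 3, East 4, West 3, Coastal 3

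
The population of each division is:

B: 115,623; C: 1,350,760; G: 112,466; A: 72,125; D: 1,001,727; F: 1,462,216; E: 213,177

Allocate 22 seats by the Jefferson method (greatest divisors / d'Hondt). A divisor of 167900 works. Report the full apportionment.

With modified divisor 167900: modified quotas B 0.689, C 8.045, G 0.670, A 0.430, D 5.966, F 8.709, E 1.270.
Rounding down: B 0, C 8, G 0, A 0, D 5, F 8, E 1 (total 22).

B=0; C=8; G=0; A=0; D=5; F=8; E=1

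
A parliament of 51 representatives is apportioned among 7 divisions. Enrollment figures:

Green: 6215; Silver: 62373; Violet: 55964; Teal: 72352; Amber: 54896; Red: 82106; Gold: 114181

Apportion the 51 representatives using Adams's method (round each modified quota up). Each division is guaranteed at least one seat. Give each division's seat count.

Green 1, Silver 7, Violet 7, Teal 8, Amber 6, Red 9, Gold 13

Standard divisor 448087/51 ≈ 8786.02; standard quotas: Green 0.707, Silver 7.099, Violet 6.370, Teal 8.235, Amber 6.248, Red 9.345, Gold 12.996.
Rounding up gives 1, 8, 7, 9, 7, 10, 13 = 55 seats, so the divisor must be adjusted.
With modified divisor 9200: modified quotas Green 0.676, Silver 6.780, Violet 6.083, Teal 7.864, Amber 5.967, Red 8.925, Gold 12.411.
Rounding up: Green 1, Silver 7, Violet 7, Teal 8, Amber 6, Red 9, Gold 13 (total 51).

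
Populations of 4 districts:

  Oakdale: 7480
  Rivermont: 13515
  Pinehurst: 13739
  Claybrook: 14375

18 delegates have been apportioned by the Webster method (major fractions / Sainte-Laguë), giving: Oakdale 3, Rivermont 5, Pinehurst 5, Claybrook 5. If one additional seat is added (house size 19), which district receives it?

Claybrook

Priority for the next seat is population ÷ (current seats + 0.5).
Priorities: Oakdale 2137.143, Rivermont 2457.273, Pinehurst 2498.000, Claybrook 2613.636.
Highest priority: Claybrook.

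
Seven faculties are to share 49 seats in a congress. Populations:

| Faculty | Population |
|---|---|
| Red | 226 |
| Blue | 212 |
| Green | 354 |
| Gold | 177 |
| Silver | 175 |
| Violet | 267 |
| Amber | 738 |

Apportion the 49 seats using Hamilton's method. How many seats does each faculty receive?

Standard divisor: 2149 ÷ 49 ≈ 43.857.
Standard quotas: Red 5.153, Blue 4.834, Green 8.072, Gold 4.036, Silver 3.990, Violet 6.088, Amber 16.827.
Lower quotas: Red 5, Blue 4, Green 8, Gold 4, Silver 3, Violet 6, Amber 16 (sum 46, leaving 3 seats).
Remainders in descending order: Silver 0.990, Blue 0.834, Amber 0.827, Red 0.153, Violet 0.088, Green 0.072, Gold 0.036.
Largest remainders: Silver, Blue, Amber receive the extra seats.

Red 5; Blue 5; Green 8; Gold 4; Silver 4; Violet 6; Amber 17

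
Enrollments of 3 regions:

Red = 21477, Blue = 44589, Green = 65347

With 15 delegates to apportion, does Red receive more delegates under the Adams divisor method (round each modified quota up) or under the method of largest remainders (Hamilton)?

Adams: Red 3, Blue 5, Green 7.
Hamilton: Red 2, Blue 5, Green 8.
Red gets 3 under Adams and 2 under Hamilton.

Adams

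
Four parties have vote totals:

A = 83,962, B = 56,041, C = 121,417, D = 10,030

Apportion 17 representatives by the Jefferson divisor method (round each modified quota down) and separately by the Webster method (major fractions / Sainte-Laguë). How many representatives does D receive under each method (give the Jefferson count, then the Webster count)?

Jefferson: A 5, B 4, C 8, D 0.
Webster: A 5, B 3, C 8, D 1.
D gets 0 under Jefferson and 1 under Webster.

0 and 1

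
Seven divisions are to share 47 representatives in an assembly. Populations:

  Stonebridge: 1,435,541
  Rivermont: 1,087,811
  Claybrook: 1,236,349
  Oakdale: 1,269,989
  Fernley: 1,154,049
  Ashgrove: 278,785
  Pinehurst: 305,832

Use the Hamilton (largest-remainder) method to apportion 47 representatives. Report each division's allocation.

Stonebridge: 10; Rivermont: 7; Claybrook: 9; Oakdale: 9; Fernley: 8; Ashgrove: 2; Pinehurst: 2

The standard divisor is 6768356/47 ≈ 144007.574.
Standard quotas: Stonebridge 9.9685, Rivermont 7.5538, Claybrook 8.5853, Oakdale 8.8189, Fernley 8.0138, Ashgrove 1.9359, Pinehurst 2.1237.
Lower quotas: Stonebridge 9, Rivermont 7, Claybrook 8, Oakdale 8, Fernley 8, Ashgrove 1, Pinehurst 2 (sum 43, leaving 4 seats).
Remainders in descending order: Stonebridge 0.9685, Ashgrove 0.9359, Oakdale 0.8189, Claybrook 0.5853, Rivermont 0.5538, Pinehurst 0.1237, Fernley 0.0138.
The surplus seats go to Stonebridge, Ashgrove, Oakdale, Claybrook.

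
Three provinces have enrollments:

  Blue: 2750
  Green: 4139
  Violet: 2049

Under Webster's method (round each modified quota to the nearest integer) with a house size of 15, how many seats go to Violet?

3

Standard divisor 8938/15 ≈ 595.867; standard quotas: Blue 4.615, Green 6.946, Violet 3.439.
Rounding to the nearest integer gives Blue 5, Green 7, Violet 3 — total 15, matching the house size, so no adjustment is needed.
Violet receives 3.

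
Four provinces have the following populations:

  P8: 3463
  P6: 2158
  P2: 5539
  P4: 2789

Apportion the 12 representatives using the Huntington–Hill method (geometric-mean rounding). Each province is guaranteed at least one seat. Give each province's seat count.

P8=3; P6=2; P2=5; P4=2

With divisor 1189: modified quotas P8 2.913, P6 1.815, P2 4.659, P4 2.346.
Geometric-mean thresholds: P8 √(2·3)=2.449, P6 √(1·2)=1.414, P2 √(4·5)=4.472, P4 √(2·3)=2.449.
Each quota rounded against its threshold gives P8 3, P6 2, P2 5, P4 2 (total 12).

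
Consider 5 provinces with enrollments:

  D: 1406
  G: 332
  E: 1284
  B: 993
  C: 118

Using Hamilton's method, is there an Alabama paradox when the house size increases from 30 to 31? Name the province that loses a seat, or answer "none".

At 30 seats: D 10, G 3, E 9, B 7, C 1.
At 31 seats: D 11, G 2, E 10, B 7, C 1.
G drops from 3 to 2.

G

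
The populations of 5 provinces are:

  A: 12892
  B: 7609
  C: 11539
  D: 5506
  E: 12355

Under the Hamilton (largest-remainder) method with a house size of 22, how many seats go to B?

3

Standard divisor: 49901 ÷ 22 ≈ 2268.227.
Standard quotas: A 5.6837, B 3.3546, C 5.0872, D 2.4274, E 5.4470.
Lower quotas: A 5, B 3, C 5, D 2, E 5 (sum 20, leaving 2 seats).
Remainders in descending order: A 0.6837, E 0.4470, D 0.4274, B 0.3546, C 0.0872.
The surplus seats go to A, E.
B receives 3.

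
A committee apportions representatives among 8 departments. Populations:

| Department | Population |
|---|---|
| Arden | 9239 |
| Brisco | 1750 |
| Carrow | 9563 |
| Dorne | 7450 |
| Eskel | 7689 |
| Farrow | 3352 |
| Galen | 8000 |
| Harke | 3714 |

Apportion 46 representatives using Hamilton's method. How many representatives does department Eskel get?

7

Total 50757; standard divisor 50757/46 ≈ 1103.413.
Standard quotas: Arden 8.3731, Brisco 1.5860, Carrow 8.6667, Dorne 6.7518, Eskel 6.9684, Farrow 3.0378, Galen 7.2502, Harke 3.3659.
Lower quotas: Arden 8, Brisco 1, Carrow 8, Dorne 6, Eskel 6, Farrow 3, Galen 7, Harke 3 (sum 42, leaving 4 seats).
Remainders in descending order: Eskel 0.9684, Dorne 0.7518, Carrow 0.6667, Brisco 0.5860, Arden 0.3731, Harke 0.3659, Galen 0.2502, Farrow 0.0378.
The surplus seats go to Eskel, Dorne, Carrow, Brisco.
Eskel receives 7.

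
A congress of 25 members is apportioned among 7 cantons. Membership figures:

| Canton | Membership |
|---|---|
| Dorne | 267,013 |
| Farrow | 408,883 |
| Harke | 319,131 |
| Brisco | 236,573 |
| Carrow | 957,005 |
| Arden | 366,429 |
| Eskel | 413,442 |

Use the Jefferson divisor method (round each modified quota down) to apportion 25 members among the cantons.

Dorne 2, Farrow 3, Harke 3, Brisco 2, Carrow 9, Arden 3, Eskel 3

Standard divisor 2968476/25 ≈ 118739.04; standard quotas: Dorne 2.249, Farrow 3.444, Harke 2.688, Brisco 1.992, Carrow 8.060, Arden 3.086, Eskel 3.482.
Rounding down gives 2, 3, 2, 1, 8, 3, 3 = 22 seats, so the divisor must be adjusted.
With modified divisor 104800: modified quotas Dorne 2.548, Farrow 3.902, Harke 3.045, Brisco 2.257, Carrow 9.132, Arden 3.496, Eskel 3.945.
Rounding down: Dorne 2, Farrow 3, Harke 3, Brisco 2, Carrow 9, Arden 3, Eskel 3 (total 25).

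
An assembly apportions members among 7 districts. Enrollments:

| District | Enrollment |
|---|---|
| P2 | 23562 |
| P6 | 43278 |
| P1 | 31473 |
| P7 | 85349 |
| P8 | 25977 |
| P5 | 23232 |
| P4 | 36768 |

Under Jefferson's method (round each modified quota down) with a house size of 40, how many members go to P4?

Standard divisor 269639/40 ≈ 6740.975; standard quotas: P2 3.495, P6 6.420, P1 4.669, P7 12.661, P8 3.854, P5 3.446, P4 5.454.
Rounding down gives 3, 6, 4, 12, 3, 3, 5 = 36 seats, so the divisor must be adjusted.
With modified divisor 6160: modified quotas P2 3.825, P6 7.026, P1 5.109, P7 13.855, P8 4.217, P5 3.771, P4 5.969.
Rounding down: P2 3, P6 7, P1 5, P7 13, P8 4, P5 3, P4 5 (total 40).
P4 receives 5.

5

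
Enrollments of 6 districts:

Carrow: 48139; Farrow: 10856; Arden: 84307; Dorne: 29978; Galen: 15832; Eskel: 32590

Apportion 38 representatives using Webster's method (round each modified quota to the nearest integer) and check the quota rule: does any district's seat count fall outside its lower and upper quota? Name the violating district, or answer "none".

none

Standard quotas: Carrow 8.251, Farrow 1.861, Arden 14.450, Dorne 5.138, Galen 2.714, Eskel 5.586.
Webster allocation: Carrow 8, Farrow 2, Arden 14, Dorne 5, Galen 3, Eskel 6.
Every allocation lies between the lower and upper quota.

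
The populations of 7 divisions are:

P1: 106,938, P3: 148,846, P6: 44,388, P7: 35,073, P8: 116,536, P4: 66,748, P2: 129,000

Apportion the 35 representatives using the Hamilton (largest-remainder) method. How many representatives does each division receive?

P1=6; P3=8; P6=2; P7=2; P8=6; P4=4; P2=7

The standard divisor is 647529/35 ≈ 18500.829.
Standard quotas: P1 5.7802, P3 8.0454, P6 2.3992, P7 1.8958, P8 6.2990, P4 3.6078, P2 6.9727.
Lower quotas: P1 5, P3 8, P6 2, P7 1, P8 6, P4 3, P2 6 (sum 31, leaving 4 seats).
Remainders in descending order: P2 0.9727, P7 0.8958, P1 0.7802, P4 0.6078, P6 0.3992, P8 0.2990, P3 0.0454.
Largest remainders: P2, P7, P1, P4 receive the extra seats.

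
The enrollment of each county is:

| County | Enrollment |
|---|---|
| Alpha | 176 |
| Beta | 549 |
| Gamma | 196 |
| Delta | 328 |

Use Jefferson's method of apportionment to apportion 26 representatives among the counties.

Standard divisor 1249/26 ≈ 48.038; standard quotas: Alpha 3.664, Beta 11.428, Gamma 4.080, Delta 6.828.
Rounding down gives 3, 11, 4, 6 = 24 seats, so the divisor must be adjusted.
With modified divisor 45: modified quotas Alpha 3.911, Beta 12.200, Gamma 4.356, Delta 7.289.
Rounding down: Alpha 3, Beta 12, Gamma 4, Delta 7 (total 26).

Alpha 3; Beta 12; Gamma 4; Delta 7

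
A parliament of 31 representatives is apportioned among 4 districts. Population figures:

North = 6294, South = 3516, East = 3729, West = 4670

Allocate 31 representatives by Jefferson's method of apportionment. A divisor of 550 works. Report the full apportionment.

North 11, South 6, East 6, West 8

With modified divisor 550: modified quotas North 11.444, South 6.393, East 6.780, West 8.491.
Rounding down: North 11, South 6, East 6, West 8 (total 31).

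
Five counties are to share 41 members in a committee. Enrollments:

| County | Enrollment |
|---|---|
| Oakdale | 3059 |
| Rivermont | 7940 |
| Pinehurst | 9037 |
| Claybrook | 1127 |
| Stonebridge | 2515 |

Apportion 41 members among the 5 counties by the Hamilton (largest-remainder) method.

The standard divisor is 23678/41 ≈ 577.512.
Standard quotas: Oakdale 5.2969, Rivermont 13.7486, Pinehurst 15.6482, Claybrook 1.9515, Stonebridge 4.3549.
Lower quotas: Oakdale 5, Rivermont 13, Pinehurst 15, Claybrook 1, Stonebridge 4 (sum 38, leaving 3 seats).
Remainders in descending order: Claybrook 0.9515, Rivermont 0.7486, Pinehurst 0.6482, Stonebridge 0.3549, Oakdale 0.2969.
Largest remainders: Claybrook, Rivermont, Pinehurst receive the extra seats.

Oakdale 5; Rivermont 14; Pinehurst 16; Claybrook 2; Stonebridge 4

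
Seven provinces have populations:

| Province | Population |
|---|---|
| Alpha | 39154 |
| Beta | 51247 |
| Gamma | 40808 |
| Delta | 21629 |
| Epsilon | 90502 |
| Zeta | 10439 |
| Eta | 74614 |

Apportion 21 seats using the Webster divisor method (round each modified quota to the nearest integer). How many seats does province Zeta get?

Standard divisor 328393/21 ≈ 15637.762; standard quotas: Alpha 2.504, Beta 3.277, Gamma 2.610, Delta 1.383, Epsilon 5.787, Zeta 0.668, Eta 4.771.
Rounding to the nearest integer gives 3, 3, 3, 1, 6, 1, 5 = 22 seats, so the divisor must be adjusted.
With modified divisor 16000: modified quotas Alpha 2.447, Beta 3.203, Gamma 2.550, Delta 1.352, Epsilon 5.656, Zeta 0.652, Eta 4.663.
Rounding to the nearest integer: Alpha 2, Beta 3, Gamma 3, Delta 1, Epsilon 6, Zeta 1, Eta 5 (total 21).
Zeta receives 1.

1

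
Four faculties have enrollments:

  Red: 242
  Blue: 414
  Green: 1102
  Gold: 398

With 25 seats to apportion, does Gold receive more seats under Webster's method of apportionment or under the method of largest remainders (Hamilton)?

Webster

Webster: Red 3, Blue 5, Green 12, Gold 5.
Hamilton: Red 3, Blue 5, Green 13, Gold 4.
Gold gets 5 under Webster and 4 under Hamilton.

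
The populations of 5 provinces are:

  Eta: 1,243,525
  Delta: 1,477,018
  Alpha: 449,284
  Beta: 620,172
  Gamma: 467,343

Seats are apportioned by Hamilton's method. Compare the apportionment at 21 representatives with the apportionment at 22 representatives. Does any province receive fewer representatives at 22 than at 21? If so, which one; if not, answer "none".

Gamma

At 21 seats: Eta 6, Delta 7, Alpha 2, Beta 3, Gamma 3.
At 22 seats: Eta 7, Delta 8, Alpha 2, Beta 3, Gamma 2.
Gamma drops from 3 to 2.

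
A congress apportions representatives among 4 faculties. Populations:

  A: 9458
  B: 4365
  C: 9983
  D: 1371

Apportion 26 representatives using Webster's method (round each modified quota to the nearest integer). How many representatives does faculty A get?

Standard divisor 25177/26 ≈ 968.346; standard quotas: A 9.767, B 4.508, C 10.309, D 1.416.
Rounding to the nearest integer gives A 10, B 5, C 10, D 1 — total 26, matching the house size, so no adjustment is needed.
A receives 10.

10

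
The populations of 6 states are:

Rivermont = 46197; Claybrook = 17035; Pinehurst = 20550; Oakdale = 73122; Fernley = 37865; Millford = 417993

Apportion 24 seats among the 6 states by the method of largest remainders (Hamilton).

Rivermont: 2; Claybrook: 1; Pinehurst: 1; Oakdale: 3; Fernley: 1; Millford: 16

Total 612762; standard divisor 612762/24 ≈ 25531.75.
Standard quotas: Rivermont 1.8094, Claybrook 0.6672, Pinehurst 0.8049, Oakdale 2.8640, Fernley 1.4831, Millford 16.3715.
Lower quotas: Rivermont 1, Claybrook 0, Pinehurst 0, Oakdale 2, Fernley 1, Millford 16 (sum 20, leaving 4 seats).
Remainders in descending order: Oakdale 0.8640, Rivermont 0.8094, Pinehurst 0.8049, Claybrook 0.6672, Fernley 0.4831, Millford 0.3715.
The surplus seats go to Oakdale, Rivermont, Pinehurst, Claybrook.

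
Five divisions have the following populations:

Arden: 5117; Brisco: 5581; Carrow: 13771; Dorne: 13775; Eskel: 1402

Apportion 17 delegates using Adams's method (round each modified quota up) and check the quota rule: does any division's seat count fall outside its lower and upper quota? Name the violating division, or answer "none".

none

Standard quotas: Arden 2.194, Brisco 2.393, Carrow 5.905, Dorne 5.907, Eskel 0.601.
Adams allocation: Arden 2, Brisco 3, Carrow 5, Dorne 6, Eskel 1.
Every allocation lies between the lower and upper quota.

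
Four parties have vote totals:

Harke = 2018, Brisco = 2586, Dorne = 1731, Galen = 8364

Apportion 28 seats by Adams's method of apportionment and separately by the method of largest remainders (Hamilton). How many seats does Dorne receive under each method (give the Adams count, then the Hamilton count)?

Adams: Harke 4, Brisco 5, Dorne 4, Galen 15.
Hamilton: Harke 4, Brisco 5, Dorne 3, Galen 16.
Dorne gets 4 under Adams and 3 under Hamilton.

4 and 3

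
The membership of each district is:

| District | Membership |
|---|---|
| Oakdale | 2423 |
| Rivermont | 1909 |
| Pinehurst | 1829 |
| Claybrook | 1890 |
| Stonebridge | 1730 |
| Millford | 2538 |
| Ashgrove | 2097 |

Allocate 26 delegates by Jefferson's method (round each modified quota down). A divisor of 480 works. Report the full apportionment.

With modified divisor 480: modified quotas Oakdale 5.048, Rivermont 3.977, Pinehurst 3.810, Claybrook 3.938, Stonebridge 3.604, Millford 5.287, Ashgrove 4.369.
Rounding down: Oakdale 5, Rivermont 3, Pinehurst 3, Claybrook 3, Stonebridge 3, Millford 5, Ashgrove 4 (total 26).

Oakdale 5, Rivermont 3, Pinehurst 3, Claybrook 3, Stonebridge 3, Millford 5, Ashgrove 4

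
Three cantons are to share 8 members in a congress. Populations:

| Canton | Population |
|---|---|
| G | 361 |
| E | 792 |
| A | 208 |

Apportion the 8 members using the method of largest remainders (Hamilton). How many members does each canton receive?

G: 2; E: 5; A: 1

The standard divisor is 1361/8 ≈ 170.125.
Standard quotas: G 2.122, E 4.655, A 1.223.
Lower quotas: G 2, E 4, A 1 (sum 7, leaving 1 seat).
Remainders in descending order: E 0.655, A 0.223, G 0.122.
The surplus seat goes to E.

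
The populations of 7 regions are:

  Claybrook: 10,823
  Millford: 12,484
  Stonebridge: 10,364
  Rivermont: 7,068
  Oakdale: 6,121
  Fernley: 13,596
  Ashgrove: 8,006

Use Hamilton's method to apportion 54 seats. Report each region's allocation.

Claybrook 8, Millford 10, Stonebridge 8, Rivermont 6, Oakdale 5, Fernley 11, Ashgrove 6

Total 68462; standard divisor 68462/54 ≈ 1267.815.
Standard quotas: Claybrook 8.5367, Millford 9.8469, Stonebridge 8.1747, Rivermont 5.5749, Oakdale 4.8280, Fernley 10.7240, Ashgrove 6.3148.
Lower quotas: Claybrook 8, Millford 9, Stonebridge 8, Rivermont 5, Oakdale 4, Fernley 10, Ashgrove 6 (sum 50, leaving 4 seats).
Remainders in descending order: Millford 0.8469, Oakdale 0.8280, Fernley 0.7240, Rivermont 0.5749, Claybrook 0.5367, Ashgrove 0.3148, Stonebridge 0.1747.
The surplus seats go to Millford, Oakdale, Fernley, Rivermont.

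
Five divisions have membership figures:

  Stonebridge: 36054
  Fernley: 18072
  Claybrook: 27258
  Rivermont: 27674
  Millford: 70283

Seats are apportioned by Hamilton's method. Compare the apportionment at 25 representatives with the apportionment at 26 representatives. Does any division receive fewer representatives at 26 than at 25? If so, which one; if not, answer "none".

At 25 seats: Stonebridge 5, Fernley 2, Claybrook 4, Rivermont 4, Millford 10.
At 26 seats: Stonebridge 5, Fernley 3, Claybrook 4, Rivermont 4, Millford 10.
No division's allocation decreased.

none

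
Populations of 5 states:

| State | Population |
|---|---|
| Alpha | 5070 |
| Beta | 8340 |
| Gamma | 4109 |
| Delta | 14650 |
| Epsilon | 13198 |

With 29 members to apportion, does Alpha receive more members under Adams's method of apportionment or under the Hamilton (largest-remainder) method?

Adams

Adams: Alpha 4, Beta 5, Gamma 3, Delta 9, Epsilon 8.
Hamilton: Alpha 3, Beta 5, Gamma 3, Delta 9, Epsilon 9.
Alpha gets 4 under Adams and 3 under Hamilton.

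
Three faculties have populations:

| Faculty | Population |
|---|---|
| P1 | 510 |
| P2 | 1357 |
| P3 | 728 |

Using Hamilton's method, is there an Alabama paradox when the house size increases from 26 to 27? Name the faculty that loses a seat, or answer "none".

none

At 26 seats: P1 5, P2 14, P3 7.
At 27 seats: P1 5, P2 14, P3 8.
No faculty's allocation decreased.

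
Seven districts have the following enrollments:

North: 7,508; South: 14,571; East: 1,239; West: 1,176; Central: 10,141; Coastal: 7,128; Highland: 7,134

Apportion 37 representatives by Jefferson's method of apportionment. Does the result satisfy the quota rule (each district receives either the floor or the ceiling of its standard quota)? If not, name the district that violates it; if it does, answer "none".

Standard quotas: North 5.681, South 11.026, East 0.938, West 0.890, Central 7.674, Coastal 5.394, Highland 5.398.
Jefferson allocation: North 6, South 12, East 1, West 0, Central 8, Coastal 5, Highland 5.
Every allocation lies between the lower and upper quota.

none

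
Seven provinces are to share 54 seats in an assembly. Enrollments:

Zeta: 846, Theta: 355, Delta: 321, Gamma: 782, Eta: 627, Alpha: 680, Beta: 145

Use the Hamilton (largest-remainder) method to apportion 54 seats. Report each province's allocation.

The standard divisor is 3756/54 ≈ 69.556.
Standard quotas: Zeta 12.163, Theta 5.104, Delta 4.615, Gamma 11.243, Eta 9.014, Alpha 9.776, Beta 2.085.
Lower quotas: Zeta 12, Theta 5, Delta 4, Gamma 11, Eta 9, Alpha 9, Beta 2 (sum 52, leaving 2 seats).
Remainders in descending order: Alpha 0.776, Delta 0.615, Gamma 0.243, Zeta 0.163, Theta 0.104, Beta 0.085, Eta 0.014.
Largest remainders: Alpha, Delta receive the extra seats.

Zeta 12, Theta 5, Delta 5, Gamma 11, Eta 9, Alpha 10, Beta 2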